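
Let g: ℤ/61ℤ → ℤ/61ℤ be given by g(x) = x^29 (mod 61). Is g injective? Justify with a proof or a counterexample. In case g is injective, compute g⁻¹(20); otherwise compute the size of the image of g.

Since 61 is prime, the nonzero elements of ℤ/61ℤ form a cyclic group of order 60.
As gcd(29, 60) = 1, raising to the 29th power is a bijection on this group: if u^29 ≡ v^29 then (uv^{−1})^29 = 1, and the only element of order dividing gcd(29, 60) = 1 is 1, so u = v.
With g(0) = 0 this makes g injective on all of ℤ/61ℤ, hence bijective (finite equal-size domain and codomain). In particular g is injective.
Since g is injective, we find the preimage of 20. The inverse of x ↦ x^29 on (ℤ/61ℤ)^× is x ↦ x^29, because 29·29 = 841 = 14·60 + 1 ≡ 1 (mod 60) and x^{60} = 1 for x ≠ 0 (Fermat). So g⁻¹(20) = 20^29 mod 61.
Repeated squaring mod 61: 20^1 ≡ 20, 20^2 ≡ 20² = 400 ≡ 34, 20^4 ≡ 34² = 1156 ≡ 58, 20^8 ≡ 58² = 3364 ≡ 9, 20^16 ≡ 9² = 81 ≡ 20. Since 29 = 16 + 8 + 4 + 1, 20^29 ≡ 20·9·58·20: 20·9 = 180 ≡ 58, then 58·58 = 3364 ≡ 9, then 9·20 = 180 ≡ 58. So 20^29 ≡ 58 (mod 61).
Hence g⁻¹(20) = 58.

58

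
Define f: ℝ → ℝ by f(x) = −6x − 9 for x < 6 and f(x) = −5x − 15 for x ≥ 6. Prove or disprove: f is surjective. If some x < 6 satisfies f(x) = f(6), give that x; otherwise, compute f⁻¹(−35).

Both pieces are strictly decreasing (slopes −6 and −5), so each is injective on its own interval.
The left piece maps (−∞, 6) onto (−45, ∞); the right piece maps [6, ∞) onto (−∞, −45].
These images together cover ℝ, so f is surjective.
Because the two images are disjoint, no x < 6 has f(x) = f(6), so we compute f⁻¹(−35): −35 lies in (−45, ∞), so solve −6x − 9 = −35: x = (−35 + 9)/(−6) = 13/3.

13/3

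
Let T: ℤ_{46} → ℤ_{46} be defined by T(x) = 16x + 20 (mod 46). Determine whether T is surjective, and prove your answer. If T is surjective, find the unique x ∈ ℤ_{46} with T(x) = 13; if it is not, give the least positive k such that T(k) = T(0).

By definition, surjectivity means every element of the codomain has a preimage under T.
Since gcd(16, 46) = 2, we have 16x ≡ 0 (mod 2) for all x, so T(x) ≡ 0 (mod 2).
But 1 ≢ 0 (mod 2), so 1 ∈ ℤ_{46} has no preimage. Therefore T is not surjective.
Since T is not surjective, we find the least positive k with T(k) = T(0): this means 16k ≡ 0 (mod 46), i.e. 46 ∣ 16k. Since gcd(16, 46) = 2, dividing through by 2 this holds exactly when 23 ∣ 8k, and as gcd(8, 23) = 1, exactly when 23 ∣ k.
The smallest positive such k is 23.

23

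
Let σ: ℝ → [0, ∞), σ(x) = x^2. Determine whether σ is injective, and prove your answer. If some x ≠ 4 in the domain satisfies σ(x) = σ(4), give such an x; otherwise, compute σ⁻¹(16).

σ(4) = 16 = (−4)^2 = σ(−4) (since 2 is even), with 4 ≠ −4. So σ is not injective.
For the follow-up, such an x exists: taking x = −4 ∈ ℝ gives σ(−4) = 16 = σ(4) with −4 ≠ 4.

-4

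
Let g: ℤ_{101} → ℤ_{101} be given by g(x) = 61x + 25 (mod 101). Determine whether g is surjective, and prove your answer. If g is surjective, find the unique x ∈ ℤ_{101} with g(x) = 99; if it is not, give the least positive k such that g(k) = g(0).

84

Since gcd(61, 101) = 1, 61 is invertible modulo 101. Euclid's algorithm: 101 = 1·61 + 40, 61 = 1·40 + 21, 40 = 1·21 + 19, 21 = 1·19 + 2, 19 = 9·2 + 1; back-substituting gives 1 = 53·61 − 32·101, so 61⁻¹ ≡ 53 (mod 101).
Then y ↦ 53(y − 25) is a two-sided inverse to g, so every y ∈ ℤ_{101} has a preimage.
Therefore g is surjective.
Since g is surjective, we compute g⁻¹(99): solve 61x + 25 ≡ 99 (mod 101), i.e. 61x ≡ 74 (mod 101).
Multiplying by 61⁻¹ = 53 gives x ≡ 53·74 = 3922 = 38·101 + 84 ≡ 84 (mod 101).
Check: g(84) = 61·84 + 25 = 5149 = 50·101 + 99 ≡ 99 (mod 101).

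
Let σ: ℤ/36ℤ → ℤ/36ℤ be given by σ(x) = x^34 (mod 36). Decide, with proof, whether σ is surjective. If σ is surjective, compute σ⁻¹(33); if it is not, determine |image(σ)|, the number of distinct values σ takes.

8

σ(0) = 0^34 = 0.
σ(6): Repeated squaring mod 36: 6^1 ≡ 6, 6^2 ≡ 6² = 36 ≡ 0, 6^4 ≡ 0² = 0, 6^8 ≡ 0² = 0, 6^16 ≡ 0² = 0, 6^32 ≡ 0² = 0. Since 34 = 32 + 2, 6^34 ≡ 0·0: 0·0 = 0. So 6^34 ≡ 0 (mod 36).
So σ(0) = σ(6) = 0 while 0 ≠ 6, hence σ is not injective.
A non-injective map from the 36-element set ℤ/36ℤ to itself takes at most 35 distinct values, so it cannot be surjective. Hence σ is not surjective.
Since σ is not surjective, we determine |image(σ)|. Computing x^34 mod 36 for each x (by repeated squaring, reducing mod 36 at every step), the values σ(0), σ(1), …, σ(35) are: 0, 1, 16, 9, 4, 13, 0, 25, 28, 9, 28, 25, 0, 13, 4, 9, 16, 1, 0, 1, 16, 9, 4, 13, 0, 25, 28, 9, 28, 25, 0, 13, 4, 9, 16, 1.
The distinct values are {0, 1, 4, 9, 13, 16, 25, 28}; there are 8 of them.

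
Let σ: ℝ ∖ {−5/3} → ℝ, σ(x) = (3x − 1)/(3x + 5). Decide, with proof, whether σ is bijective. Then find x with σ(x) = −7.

-17/12

If σ(x) = 1, cross-multiplying gives 3(3x − 1) = 3(3x + 5), which simplifies to −3 = 15 — false.  So 1 has no preimage and σ is not surjective.
Hence σ is not bijective.
Solving σ(x) = −7: cross-multiplying gives 3x − 1 = −7(3x + 5), which rearranges to 24x = −34, so x = −17/12.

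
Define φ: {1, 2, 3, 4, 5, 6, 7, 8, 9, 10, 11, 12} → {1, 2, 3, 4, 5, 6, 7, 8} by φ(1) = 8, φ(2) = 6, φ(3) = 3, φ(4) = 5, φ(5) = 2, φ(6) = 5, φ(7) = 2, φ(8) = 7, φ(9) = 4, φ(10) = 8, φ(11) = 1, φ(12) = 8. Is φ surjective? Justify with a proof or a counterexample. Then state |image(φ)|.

8

Every element of the codomain has a preimage: 1 = φ(11), 2 = φ(5), 3 = φ(3), 4 = φ(9), 5 = φ(4), 6 = φ(2), 7 = φ(8), 8 = φ(1).
Thus φ is surjective.
The image of φ is {1, 2, 3, 4, 5, 6, 7, 8}, which has 8 elements.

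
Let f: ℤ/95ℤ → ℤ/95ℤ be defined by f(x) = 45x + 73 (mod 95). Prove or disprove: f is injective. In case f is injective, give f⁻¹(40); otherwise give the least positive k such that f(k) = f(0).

We have gcd(45, 95) = 5 > 1. Taking x_1 = 0 and x_2 = 19: f(0) = 73 and f(19) = 45·19 + 73 = 928 ≡ 73 (mod 95).
So f(0) = f(19) while 0 ≠ 19, so f is not injective.
Since f is not injective, we find the least positive k with f(k) = f(0): this means 45k ≡ 0 (mod 95), i.e. 95 ∣ 45k. Since gcd(45, 95) = 5, dividing through by 5 this holds exactly when 19 ∣ 9k, and as gcd(9, 19) = 1, exactly when 19 ∣ k.
The smallest positive such k is 19.

19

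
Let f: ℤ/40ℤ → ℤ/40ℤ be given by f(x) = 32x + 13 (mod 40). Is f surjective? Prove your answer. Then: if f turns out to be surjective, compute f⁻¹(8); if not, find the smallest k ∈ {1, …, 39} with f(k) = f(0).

5

Since gcd(32, 40) = 8, we have 32x ≡ 0 (mod 8) for all x, so f(x) ≡ 5 (mod 8).
But 0 ≢ 5 (mod 8), so 0 ∈ ℤ/40ℤ has no preimage. Thus f is not surjective.
Since f is not surjective, we find the least positive k with f(k) = f(0): this means 32k ≡ 0 (mod 40), i.e. 40 ∣ 32k. Since gcd(32, 40) = 8, dividing through by 8 this holds exactly when 5 ∣ 4k, and as gcd(4, 5) = 1, exactly when 5 ∣ k.
The smallest positive such k is 5.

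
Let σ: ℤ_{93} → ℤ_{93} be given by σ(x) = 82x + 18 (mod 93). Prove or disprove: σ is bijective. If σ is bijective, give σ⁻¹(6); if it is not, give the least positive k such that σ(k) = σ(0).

Recall: σ is injective when σ(x_1) = σ(x_2) forces x_1 = x_2.
If σ(x_1) = σ(x_2), then 82x_1 ≡ 82x_2 (mod 93). Because gcd(82, 93) = 1, we may cancel 82 to get x_1 ≡ x_2 (mod 93).
We now compute 82⁻¹ mod 93 explicitly. Euclid's algorithm: 93 = 1·82 + 11, 82 = 7·11 + 5, 11 = 2·5 + 1; back-substituting gives 1 = 76·82 − 67·93, so 82⁻¹ ≡ 76 (mod 93).
Then y ↦ 76(y − 18) is a two-sided inverse to σ, so every y ∈ ℤ_{93} has a preimage.
So σ is bijective.
Since σ is bijective, we compute σ⁻¹(6): solve 82x + 18 ≡ 6 (mod 93), i.e. 82x ≡ 81 (mod 93).
Multiplying by 82⁻¹ = 76 gives x ≡ 76·81 = 6156 = 66·93 + 18 ≡ 18 (mod 93).
Check: σ(18) = 82·18 + 18 = 1494 = 16·93 + 6 ≡ 6 (mod 93).

18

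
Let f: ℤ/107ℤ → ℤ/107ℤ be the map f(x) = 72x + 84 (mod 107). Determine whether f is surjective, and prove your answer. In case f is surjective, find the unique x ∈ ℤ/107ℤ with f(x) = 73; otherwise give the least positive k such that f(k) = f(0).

37

Since gcd(72, 107) = 1, 72 is invertible modulo 107. Euclid's algorithm: 107 = 1·72 + 35, 72 = 2·35 + 2, 35 = 17·2 + 1; back-substituting gives 1 = 55·72 − 37·107, so 72⁻¹ ≡ 55 (mod 107).
For any y ∈ ℤ/107ℤ, x = 55(y − 84) mod 107 satisfies f(x) = 72·55(y − 84) + 84 ≡ y (since 72·55 ≡ 1 mod 107). So every y has a preimage.
Thus f is surjective.
Since f is surjective, we find f⁻¹(73): we need 72x ≡ 73 − 84 ≡ 96 (mod 107). Using 72⁻¹ = 55: x ≡ 55·96 = 5280 = 49·107 + 37, so x = 37.
Check: f(37) = 72·37 + 84 = 2748 = 25·107 + 73 ≡ 73 (mod 107).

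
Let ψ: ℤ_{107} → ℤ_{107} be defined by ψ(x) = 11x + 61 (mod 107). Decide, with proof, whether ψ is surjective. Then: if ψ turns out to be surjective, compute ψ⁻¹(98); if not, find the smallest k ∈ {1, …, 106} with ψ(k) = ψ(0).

52

Since gcd(11, 107) = 1, 11 is invertible modulo 107. Euclid's algorithm: 107 = 9·11 + 8, 11 = 1·8 + 3, 8 = 2·3 + 2, 3 = 1·2 + 1; back-substituting gives 1 = 39·11 − 4·107, so 11⁻¹ ≡ 39 (mod 107).
For any y ∈ ℤ_{107}, x = 39(y − 61) mod 107 satisfies ψ(x) = 11·39(y − 61) + 61 ≡ y (since 11·39 ≡ 1 mod 107). So every y has a preimage.
Hence ψ is surjective.
Since ψ is surjective, we compute ψ⁻¹(98): solve 11x + 61 ≡ 98 (mod 107), i.e. 11x ≡ 37 (mod 107).
Multiplying by 11⁻¹ = 39 gives x ≡ 39·37 = 1443 = 13·107 + 52 ≡ 52 (mod 107).
Check: ψ(52) = 11·52 + 61 = 633 = 5·107 + 98 ≡ 98 (mod 107).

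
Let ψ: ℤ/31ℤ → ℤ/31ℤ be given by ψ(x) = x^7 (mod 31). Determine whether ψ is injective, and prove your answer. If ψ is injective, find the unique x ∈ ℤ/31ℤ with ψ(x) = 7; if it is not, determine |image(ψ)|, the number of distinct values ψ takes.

Since 31 is prime, the nonzero elements of ℤ/31ℤ form a cyclic group of order 30.
As gcd(7, 30) = 1, raising to the 7th power is a bijection on this group: if x_1^7 ≡ x_2^7 then (x_1x_2^{−1})^7 = 1, and the only element of order dividing gcd(7, 30) = 1 is 1, so x_1 = x_2.
With ψ(0) = 0 this makes ψ injective on all of ℤ/31ℤ, hence bijective (finite equal-size domain and codomain). In particular ψ is injective.
Since ψ is injective, we find the preimage of 7. The inverse of x ↦ x^7 on (ℤ/31ℤ)^× is x ↦ x^13, because 7·13 = 91 = 3·30 + 1 ≡ 1 (mod 30) and x^{30} = 1 for x ≠ 0 (Fermat). So ψ⁻¹(7) = 7^13 mod 31.
Repeated squaring mod 31: 7^1 ≡ 7, 7^2 ≡ 7² = 49 ≡ 18, 7^4 ≡ 18² = 324 ≡ 14, 7^8 ≡ 14² = 196 ≡ 10. Since 13 = 8 + 4 + 1, 7^13 ≡ 10·14·7: 10·14 = 140 ≡ 16, then 16·7 = 112 ≡ 19. So 7^13 ≡ 19 (mod 31).
Hence ψ⁻¹(7) = 19.

19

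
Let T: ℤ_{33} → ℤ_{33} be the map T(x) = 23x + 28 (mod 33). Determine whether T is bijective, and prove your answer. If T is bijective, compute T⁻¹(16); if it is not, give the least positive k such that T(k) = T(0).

Suppose T(u) = T(v) in ℤ_{33}. Then 23u + 28 ≡ 23v + 28 (mod 33), thus 23(u − v) ≡ 0 (mod 33).
Since gcd(23, 33) = 1, 23 is invertible modulo 33, therefore u − v ≡ 0 (mod 33), i.e. u = v.
We now compute 23⁻¹ mod 33 explicitly. Euclid's algorithm: 33 = 1·23 + 10, 23 = 2·10 + 3, 10 = 3·3 + 1; back-substituting gives 1 = 23·23 − 16·33, so 23⁻¹ ≡ 23 (mod 33).
Then y ↦ 23(y − 28) is a two-sided inverse to T, so every y ∈ ℤ_{33} has a preimage.
Hence T is bijective.
Since T is bijective, we find T⁻¹(16): we need 23x ≡ 16 − 28 ≡ 21 (mod 33). Using 23⁻¹ = 23: x ≡ 23·21 = 483 = 14·33 + 21, so x = 21.
Check: T(21) = 23·21 + 28 = 511 = 15·33 + 16 ≡ 16 (mod 33).

21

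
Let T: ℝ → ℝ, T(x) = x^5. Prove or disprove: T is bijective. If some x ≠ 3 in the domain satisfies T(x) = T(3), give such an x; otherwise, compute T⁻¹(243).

On ℝ, x ↦ x^5 is strictly increasing (injective) and for any y ∈ ℝ the 5th root y^{1/5} lies in ℝ (surjective). So T is bijective.
Since x ↦ x^5 is strictly increasing on ℝ, it is injective there, so no x ≠ 3 in the domain has T(x) = T(3). We therefore compute T⁻¹(243) = 243^{1/5} = 3 (indeed 3^5 = 243).

3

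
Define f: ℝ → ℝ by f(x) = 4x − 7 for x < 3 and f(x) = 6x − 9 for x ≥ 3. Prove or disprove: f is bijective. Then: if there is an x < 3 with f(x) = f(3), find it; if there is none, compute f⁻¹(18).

9/2

Both pieces are strictly increasing (slopes 4 and 6), so each is injective on its own interval.
The left piece maps (−∞, 3) onto (−∞, 5); the right piece maps [3, ∞) onto [9, ∞).
The images leave a gap (5 has no preimage), so f is not surjective, hence not bijective.
Because the two images are disjoint, no x < 3 has f(x) = f(3), so we compute f⁻¹(18): 18 lies in [9, ∞), so solve 6x − 9 = 18: x = (18 + 9)/6 = 9/2.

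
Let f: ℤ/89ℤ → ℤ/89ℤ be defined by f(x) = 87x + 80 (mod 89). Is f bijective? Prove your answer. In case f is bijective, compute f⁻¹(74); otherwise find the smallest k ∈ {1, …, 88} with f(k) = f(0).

3

Recall that f is injective when f(a) = f(b) forces a = b.
Suppose f(a) = f(b) in ℤ/89ℤ. Then 87a + 80 ≡ 87b + 80 (mod 89), therefore 87(a − b) ≡ 0 (mod 89).
Since gcd(87, 89) = 1, 87 is invertible modulo 89, hence a − b ≡ 0 (mod 89), i.e. a = b.
We now compute 87⁻¹ mod 89 explicitly. Euclid's algorithm: 89 = 1·87 + 2, 87 = 43·2 + 1; back-substituting gives 1 = 44·87 − 43·89, so 87⁻¹ ≡ 44 (mod 89).
For any y ∈ ℤ/89ℤ, x = 44(y − 80) mod 89 satisfies f(x) = 87·44(y − 80) + 80 ≡ y (since 87·44 ≡ 1 mod 89). So every y has a preimage.
Thus f is bijective.
Since f is bijective, we compute f⁻¹(74): solve 87x + 80 ≡ 74 (mod 89), i.e. 87x ≡ 83 (mod 89).
Multiplying by 87⁻¹ = 44 gives x ≡ 44·83 = 3652 = 41·89 + 3 ≡ 3 (mod 89).
Check: f(3) = 87·3 + 80 = 341 = 3·89 + 74 ≡ 74 (mod 89).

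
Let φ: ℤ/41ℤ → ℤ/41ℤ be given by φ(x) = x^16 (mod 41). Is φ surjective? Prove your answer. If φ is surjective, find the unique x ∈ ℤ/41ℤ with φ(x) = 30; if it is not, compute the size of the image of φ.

φ(1) = 1^16 = 1.
φ(3): Repeated squaring mod 41: 3^1 ≡ 3, 3^2 ≡ 3² = 9, 3^4 ≡ 9² = 81 ≡ 40, 3^8 ≡ 40² = 1600 ≡ 1, 3^16 ≡ 1² = 1. So 3^16 ≡ 1 (mod 41).
So φ(1) = φ(3) = 1 while 1 ≠ 3, therefore φ is not injective.
A non-injective map from the 41-element set ℤ/41ℤ to itself takes at most 40 distinct values, so it cannot be surjective. Therefore φ is not surjective.
Since φ is not surjective, we determine |image(φ)|. Computing x^16 mod 41 for each x (by repeated squaring, reducing mod 41 at every step), the values φ(0), φ(1), …, φ(40) are: 0, 1, 18, 1, 37, 37, 18, 16, 10, 1, 10, 10, 37, 18, 1, 37, 16, 10, 18, 16, 16, 16, 16, 18, 10, 16, 37, 1, 18, 37, 10, 10, 1, 10, 16, 18, 37, 37, 1, 18, 1.
The distinct values are {0, 1, 10, 16, 18, 37}; there are 6 of them.

6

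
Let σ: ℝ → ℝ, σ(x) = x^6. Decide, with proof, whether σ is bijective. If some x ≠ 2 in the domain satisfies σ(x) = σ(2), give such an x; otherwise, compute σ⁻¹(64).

σ(2) = 64 = (−2)^6 = σ(−2) (since 6 is even), with 2 ≠ −2. So σ is not injective, hence not bijective.
For the follow-up, such an x exists: taking x = −2 ∈ ℝ gives σ(−2) = 64 = σ(2) with −2 ≠ 2.

-2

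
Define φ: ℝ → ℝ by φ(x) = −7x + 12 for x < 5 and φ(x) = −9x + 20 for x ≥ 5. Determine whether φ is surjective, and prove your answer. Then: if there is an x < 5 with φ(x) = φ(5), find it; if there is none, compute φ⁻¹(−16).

4

Both pieces are strictly decreasing (slopes −7 and −9), so each is injective on its own interval.
The left piece maps (−∞, 5) onto (−23, ∞); the right piece maps [5, ∞) onto (−∞, −25].
The union (−23, ∞) ∪ (−∞, −25] omits the interval between −23 and −25; in particular −23 has no preimage. So φ is not surjective.
Because the two images are disjoint, no x < 5 has φ(x) = φ(5), so we compute φ⁻¹(−16): −16 lies in (−23, ∞), so solve −7x + 12 = −16: x = (−16 − 12)/(−7) = 4.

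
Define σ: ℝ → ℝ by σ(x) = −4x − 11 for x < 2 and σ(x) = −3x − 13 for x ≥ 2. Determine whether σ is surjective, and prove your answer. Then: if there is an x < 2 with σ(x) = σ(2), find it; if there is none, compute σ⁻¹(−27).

Both pieces are strictly decreasing (slopes −4 and −3), so each is injective on its own interval.
The left piece maps (−∞, 2) onto (−19, ∞); the right piece maps [2, ∞) onto (−∞, −19].
These images together cover ℝ, so σ is surjective.
Because the two images are disjoint, no x < 2 has σ(x) = σ(2), so we compute σ⁻¹(−27): −27 lies in (−∞, −19], so solve −3x − 13 = −27: x = (−27 + 13)/(−3) = 14/3.

14/3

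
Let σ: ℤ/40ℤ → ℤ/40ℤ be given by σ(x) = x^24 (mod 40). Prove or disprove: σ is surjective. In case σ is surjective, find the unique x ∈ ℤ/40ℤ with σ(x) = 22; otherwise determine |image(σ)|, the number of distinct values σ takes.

4

σ(1) = 1^24 = 1.
σ(3): Repeated squaring mod 40: 3^1 ≡ 3, 3^2 ≡ 3² = 9, 3^4 ≡ 9² = 81 ≡ 1, 3^8 ≡ 1² = 1, 3^16 ≡ 1² = 1. Since 24 = 16 + 8, 3^24 ≡ 1·1: 1·1 = 1. So 3^24 ≡ 1 (mod 40).
So σ(1) = σ(3) = 1 while 1 ≠ 3, thus σ is not injective.
A non-injective map from the 40-element set ℤ/40ℤ to itself takes at most 39 distinct values, so it cannot be surjective. Therefore σ is not surjective.
Since σ is not surjective, we determine |image(σ)|. Computing x^24 mod 40 for each x (by repeated squaring, reducing mod 40 at every step), the values σ(0), σ(1), …, σ(39) are: 0, 1, 16, 1, 16, 25, 16, 1, 16, 1, 0, 1, 16, 1, 16, 25, 16, 1, 16, 1, 0, 1, 16, 1, 16, 25, 16, 1, 16, 1, 0, 1, 16, 1, 16, 25, 16, 1, 16, 1.
The distinct values are {0, 1, 16, 25}; there are 4 of them.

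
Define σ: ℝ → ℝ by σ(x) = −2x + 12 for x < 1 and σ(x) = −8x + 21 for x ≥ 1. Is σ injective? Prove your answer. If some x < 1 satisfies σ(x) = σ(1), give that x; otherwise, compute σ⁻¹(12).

Both pieces are strictly decreasing (slopes −2 and −8), so each is injective on its own interval.
The left piece maps (−∞, 1) onto (10, ∞); the right piece maps [1, ∞) onto (−∞, 13].
These images overlap. In particular σ(1) = 13 (right piece), and solving −2x + 12 = 13 on the left piece gives x = −1/2 < 1.
So σ(−1/2) = σ(1) with −1/2 ≠ 1, and σ is not injective. This x = −1/2 is the requested value below 1.

-1/2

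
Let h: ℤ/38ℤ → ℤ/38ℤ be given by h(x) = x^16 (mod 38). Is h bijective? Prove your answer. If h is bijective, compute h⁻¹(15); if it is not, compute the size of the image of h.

20

h(18): Repeated squaring mod 38: 18^1 ≡ 18, 18^2 ≡ 18² = 324 ≡ 20, 18^4 ≡ 20² = 400 ≡ 20, 18^8 ≡ 20² = 400 ≡ 20, 18^16 ≡ 20² = 400 ≡ 20. So 18^16 ≡ 20 (mod 38).
h(20): Repeated squaring mod 38: 20^1 ≡ 20, 20^2 ≡ 20² = 400 ≡ 20, 20^4 ≡ 20² = 400 ≡ 20, 20^8 ≡ 20² = 400 ≡ 20, 20^16 ≡ 20² = 400 ≡ 20. So 20^16 ≡ 20 (mod 38).
So h(18) = h(20) = 20 while 18 ≠ 20, therefore h is not injective, hence not bijective.
Since h is not bijective, we determine |image(h)|. Computing x^16 mod 38 for each x (by repeated squaring, reducing mod 38 at every step), the values h(0), h(1), …, h(37) are: 0, 1, 24, 17, 6, 35, 28, 7, 30, 23, 4, 11, 26, 9, 16, 25, 36, 5, 20, 19, 20, 5, 36, 25, 16, 9, 26, 11, 4, 23, 30, 7, 28, 35, 6, 17, 24, 1.
The distinct values are {0, 1, 4, 5, 6, 7, 9, 11, 16, 17, 19, 20, 23, 24, 25, 26, 28, 30, 35, 36}; there are 20 of them.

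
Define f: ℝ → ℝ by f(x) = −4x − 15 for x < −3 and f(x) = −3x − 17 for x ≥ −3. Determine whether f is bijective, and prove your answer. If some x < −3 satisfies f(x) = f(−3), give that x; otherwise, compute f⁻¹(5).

Both pieces are strictly decreasing (slopes −4 and −3), so each is injective on its own interval.
The left piece maps (−∞, −3) onto (−3, ∞); the right piece maps [−3, ∞) onto (−∞, −8].
The images leave a gap (−3 has no preimage), so f is not surjective, hence not bijective.
Because the two images are disjoint, no x < −3 has f(x) = f(−3), so we compute f⁻¹(5): 5 lies in (−3, ∞), so solve −4x − 15 = 5: x = (5 + 15)/(−4) = −5.

-5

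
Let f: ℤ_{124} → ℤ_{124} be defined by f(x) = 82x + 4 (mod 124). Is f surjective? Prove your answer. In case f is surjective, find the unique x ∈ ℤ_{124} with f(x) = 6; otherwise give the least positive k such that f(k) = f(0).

Since gcd(82, 124) = 2, we have 82x ≡ 0 (mod 2) for all x, so f(x) ≡ 0 (mod 2).
But 1 ≢ 0 (mod 2), so 1 ∈ ℤ_{124} has no preimage. Hence f is not surjective.
Since f is not surjective, we find the least positive k with f(k) = f(0): this means 82k ≡ 0 (mod 124), i.e. 124 ∣ 82k. Since gcd(82, 124) = 2, dividing through by 2 this holds exactly when 62 ∣ 41k, and as gcd(41, 62) = 1, exactly when 62 ∣ k.
The smallest positive such k is 62.

62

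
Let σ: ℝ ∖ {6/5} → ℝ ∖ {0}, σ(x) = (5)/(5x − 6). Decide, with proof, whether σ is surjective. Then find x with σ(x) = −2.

7/10

For any y ≠ 0, solving y(5x − 6) = 5 for x gives a well-defined x ≠ 6/5. So σ is surjective.
Solving σ(x) = −2: cross-multiplying gives 5 = −2(5x − 6), which rearranges to 10x = 7, so x = 7/10.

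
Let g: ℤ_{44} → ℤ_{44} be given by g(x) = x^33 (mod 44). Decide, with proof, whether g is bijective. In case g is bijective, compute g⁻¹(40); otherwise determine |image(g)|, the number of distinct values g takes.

33

g(0) = 0^33 = 0.
g(22): Repeated squaring mod 44: 22^1 ≡ 22, 22^2 ≡ 22² = 484 ≡ 0, 22^4 ≡ 0² = 0, 22^8 ≡ 0² = 0, 22^16 ≡ 0² = 0, 22^32 ≡ 0² = 0. Since 33 = 32 + 1, 22^33 ≡ 0·22: 0·22 = 0. So 22^33 ≡ 0 (mod 44).
So g(0) = g(22) = 0 while 0 ≠ 22, so g is not injective, hence not bijective.
Since g is not bijective, we determine |image(g)|. Computing x^33 mod 44 for each x (by repeated squaring, reducing mod 44 at every step), the values g(0), g(1), …, g(43) are: 0, 1, 8, 27, 20, 37, 40, 35, 28, 25, 32, 11, 12, 41, 16, 31, 4, 29, 24, 39, 36, 21, 0, 23, 8, 5, 20, 15, 40, 13, 28, 3, 32, 33, 12, 19, 16, 9, 4, 7, 24, 17, 36, 43.
The distinct values are {0, 1, 3, 4, 5, 7, 8, 9, 11, 12, 13, 15, 16, 17, 19, 20, 21, 23, 24, 25, 27, 28, 29, 31, 32, 33, 35, 36, 37, 39, 40, 41, 43}; there are 33 of them.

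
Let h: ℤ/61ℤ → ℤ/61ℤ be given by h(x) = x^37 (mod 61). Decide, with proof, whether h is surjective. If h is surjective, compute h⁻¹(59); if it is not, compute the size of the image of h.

43

Since 61 is prime, the nonzero elements of ℤ/61ℤ form a cyclic group of order 60.
As gcd(37, 60) = 1, raising to the 37th power is a bijection on this group: if u^37 ≡ v^37 then (uv^{−1})^37 = 1, and the only element of order dividing gcd(37, 60) = 1 is 1, so u = v.
With h(0) = 0 this makes h injective on all of ℤ/61ℤ, hence bijective (finite equal-size domain and codomain). In particular h is surjective.
Since h is surjective, we find the preimage of 59. The inverse of x ↦ x^37 on (ℤ/61ℤ)^× is x ↦ x^13, because 37·13 = 481 = 8·60 + 1 ≡ 1 (mod 60) and x^{60} = 1 for x ≠ 0 (Fermat). So h⁻¹(59) = 59^13 mod 61.
Repeated squaring mod 61: 59^1 ≡ 59, 59^2 ≡ 59² = 3481 ≡ 4, 59^4 ≡ 4² = 16, 59^8 ≡ 16² = 256 ≡ 12. Since 13 = 8 + 4 + 1, 59^13 ≡ 12·16·59: 12·16 = 192 ≡ 9, then 9·59 = 531 ≡ 43. So 59^13 ≡ 43 (mod 61).
Hence h⁻¹(59) = 43.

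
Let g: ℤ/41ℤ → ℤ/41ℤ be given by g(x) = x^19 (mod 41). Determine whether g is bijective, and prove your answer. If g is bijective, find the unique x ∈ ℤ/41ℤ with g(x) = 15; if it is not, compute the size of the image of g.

30

Since 41 is prime, the nonzero elements of ℤ/41ℤ form a cyclic group of order 40.
As gcd(19, 40) = 1, raising to the 19th power is a bijection on this group: if a^19 ≡ b^19 then (ab^{−1})^19 = 1, and the only element of order dividing gcd(19, 40) = 1 is 1, so a = b.
With g(0) = 0 this makes g injective on all of ℤ/41ℤ, hence bijective (finite equal-size domain and codomain). In particular g is bijective.
Since g is bijective, we find the preimage of 15. The inverse of x ↦ x^19 on (ℤ/41ℤ)^× is x ↦ x^19, because 19·19 = 361 = 9·40 + 1 ≡ 1 (mod 40) and x^{40} = 1 for x ≠ 0 (Fermat). So g⁻¹(15) = 15^19 mod 41.
Repeated squaring mod 41: 15^1 ≡ 15, 15^2 ≡ 15² = 225 ≡ 20, 15^4 ≡ 20² = 400 ≡ 31, 15^8 ≡ 31² = 961 ≡ 18, 15^16 ≡ 18² = 324 ≡ 37. Since 19 = 16 + 2 + 1, 15^19 ≡ 37·20·15: 37·20 = 740 ≡ 2, then 2·15 = 30. So 15^19 ≡ 30 (mod 41).
Hence g⁻¹(15) = 30.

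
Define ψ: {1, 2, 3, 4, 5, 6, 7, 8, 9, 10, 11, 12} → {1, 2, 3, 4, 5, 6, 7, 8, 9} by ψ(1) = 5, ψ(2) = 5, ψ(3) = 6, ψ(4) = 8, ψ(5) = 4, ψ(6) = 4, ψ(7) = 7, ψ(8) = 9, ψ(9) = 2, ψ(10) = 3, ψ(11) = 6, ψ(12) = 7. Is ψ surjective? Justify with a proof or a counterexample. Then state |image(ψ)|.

8

No element maps to 1, so ψ is not surjective.
The image of ψ is {2, 3, 4, 5, 6, 7, 8, 9}, which has 8 elements.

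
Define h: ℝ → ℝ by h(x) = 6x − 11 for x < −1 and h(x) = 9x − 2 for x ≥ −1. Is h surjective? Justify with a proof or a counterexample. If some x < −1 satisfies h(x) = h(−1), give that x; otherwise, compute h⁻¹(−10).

-8/9

Both pieces are strictly increasing (slopes 6 and 9), so each is injective on its own interval.
The left piece maps (−∞, −1) onto (−∞, −17); the right piece maps [−1, ∞) onto [−11, ∞).
The union (−∞, −17) ∪ [−11, ∞) omits the interval between −17 and −11; in particular −17 has no preimage. So h is not surjective.
Because the two images are disjoint, no x < −1 has h(x) = h(−1), so we compute h⁻¹(−10): −10 lies in [−11, ∞), so solve 9x − 2 = −10: x = (−10 + 2)/9 = −8/9.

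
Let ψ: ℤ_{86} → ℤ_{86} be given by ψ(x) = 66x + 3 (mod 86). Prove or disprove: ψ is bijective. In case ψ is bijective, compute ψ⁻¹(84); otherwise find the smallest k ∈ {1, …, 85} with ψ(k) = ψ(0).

43

We have gcd(66, 86) = 2 > 1. Taking s = 0 and t = 43: ψ(0) = 3 and ψ(43) = 66·43 + 3 = 2841 ≡ 3 (mod 86).
So ψ(0) = ψ(43) while 0 ≠ 43, hence ψ is not injective, hence not bijective.
Since ψ is not bijective, we find the least positive k with ψ(k) = ψ(0): this means 66k ≡ 0 (mod 86), i.e. 86 ∣ 66k. Since gcd(66, 86) = 2, dividing through by 2 this holds exactly when 43 ∣ 33k, and as gcd(33, 43) = 1, exactly when 43 ∣ k.
The smallest positive such k is 43.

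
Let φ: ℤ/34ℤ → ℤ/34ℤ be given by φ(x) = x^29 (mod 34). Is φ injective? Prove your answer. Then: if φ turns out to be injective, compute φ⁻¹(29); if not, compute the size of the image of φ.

3

Computing x^29 mod 34 for each x (by repeated squaring, reducing mod 34 at every step), the values φ(0), φ(1), …, φ(33) are: 0, 1, 32, 29, 4, 3, 10, 23, 26, 25, 28, 7, 14, 13, 22, 19, 16, 17, 18, 15, 12, 21, 20, 27, 6, 9, 8, 11, 24, 31, 30, 5, 2, 33.
Every element of ℤ/34ℤ appears exactly once in this list, so φ is a bijection, and in particular injective.
Since φ is injective, we read off the preimage of 29 from the same table: φ(3) = 29, so φ⁻¹(29) = 3.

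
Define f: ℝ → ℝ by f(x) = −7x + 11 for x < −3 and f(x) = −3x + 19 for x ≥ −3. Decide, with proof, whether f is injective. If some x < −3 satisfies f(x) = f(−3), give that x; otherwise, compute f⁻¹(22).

-1

Both pieces are strictly decreasing (slopes −7 and −3), so each is injective on its own interval.
The left piece maps (−∞, −3) onto (32, ∞); the right piece maps [−3, ∞) onto (−∞, 28].
These images are disjoint, so no value is attained by both pieces. Therefore f is injective.
Because the two images are disjoint, no x < −3 has f(x) = f(−3), so we compute f⁻¹(22): 22 lies in (−∞, 28], so solve −3x + 19 = 22: x = (22 − 19)/(−3) = −1.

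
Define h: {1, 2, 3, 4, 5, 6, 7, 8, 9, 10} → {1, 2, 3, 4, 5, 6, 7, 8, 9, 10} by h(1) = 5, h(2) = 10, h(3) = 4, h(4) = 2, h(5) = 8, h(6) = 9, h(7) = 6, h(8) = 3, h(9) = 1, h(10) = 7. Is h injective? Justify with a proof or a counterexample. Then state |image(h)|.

10

The values h(1), …, h(10) are 5, 10, 4, 2, 8, 9, 6, 3, 1, 7 — all distinct.
So h(a) = h(b) only when a = b, and h is injective.
The image of h is {1, 2, 3, 4, 5, 6, 7, 8, 9, 10}, which has 10 elements.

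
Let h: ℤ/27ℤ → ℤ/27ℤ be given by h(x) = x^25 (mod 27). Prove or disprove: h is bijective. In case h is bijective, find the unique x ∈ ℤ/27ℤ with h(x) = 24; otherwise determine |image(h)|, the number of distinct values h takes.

19

h(0) = 0^25 = 0.
h(3): Repeated squaring mod 27: 3^1 ≡ 3, 3^2 ≡ 3² = 9, 3^4 ≡ 9² = 81 ≡ 0, 3^8 ≡ 0² = 0, 3^16 ≡ 0² = 0. Since 25 = 16 + 8 + 1, 3^25 ≡ 0·0·3: 0·0 = 0, then 0·3 = 0. So 3^25 ≡ 0 (mod 27).
So h(0) = h(3) = 0 while 0 ≠ 3, hence h is not injective, hence not bijective.
Since h is not bijective, we determine |image(h)|. Computing x^25 mod 27 for each x (by repeated squaring, reducing mod 27 at every step), the values h(0), h(1), …, h(26) are: 0, 1, 20, 0, 22, 14, 0, 16, 8, 0, 10, 2, 0, 4, 23, 0, 25, 17, 0, 19, 11, 0, 13, 5, 0, 7, 26.
The distinct values are {0, 1, 2, 4, 5, 7, 8, 10, 11, 13, 14, 16, 17, 19, 20, 22, 23, 25, 26}; there are 19 of them.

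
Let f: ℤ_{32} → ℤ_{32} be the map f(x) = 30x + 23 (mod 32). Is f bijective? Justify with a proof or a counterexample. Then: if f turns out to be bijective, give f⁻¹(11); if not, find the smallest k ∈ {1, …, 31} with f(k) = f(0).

By definition, f is injective if f(x_1) = f(x_2) implies x_1 = x_2.
We have gcd(30, 32) = 2 > 1. Taking x_1 = 0 and x_2 = 16: f(0) = 23 and f(16) = 30·16 + 23 = 503 ≡ 23 (mod 32).
So f(0) = f(16) while 0 ≠ 16, hence f is not injective, hence not bijective.
Since f is not bijective, we find the least positive k with f(k) = f(0): this means 30k ≡ 0 (mod 32), i.e. 32 ∣ 30k. Since gcd(30, 32) = 2, dividing through by 2 this holds exactly when 16 ∣ 15k, and as gcd(15, 16) = 1, exactly when 16 ∣ k.
The smallest positive such k is 16.

16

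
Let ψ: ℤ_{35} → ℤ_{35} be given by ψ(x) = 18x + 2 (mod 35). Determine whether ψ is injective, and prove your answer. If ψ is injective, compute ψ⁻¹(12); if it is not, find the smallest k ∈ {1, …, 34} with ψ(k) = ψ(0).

20

Recall that ψ is injective if ψ(s) = ψ(t) implies s = t.
If ψ(s) = ψ(t), then 18s ≡ 18t (mod 35). Because gcd(18, 35) = 1, we may cancel 18 to get s ≡ t (mod 35).
Hence ψ is injective.
We now compute 18⁻¹ mod 35 explicitly. Euclid's algorithm: 35 = 1·18 + 17, 18 = 1·17 + 1; back-substituting gives 1 = 2·18 − 1·35, so 18⁻¹ ≡ 2 (mod 35).
Since ψ is injective, we find ψ⁻¹(12): we need 18x ≡ 12 − 2 ≡ 10 (mod 35). Using 18⁻¹ = 2: x ≡ 2·10 = 20, so x = 20.
Check: ψ(20) = 18·20 + 2 = 362 = 10·35 + 12 ≡ 12 (mod 35).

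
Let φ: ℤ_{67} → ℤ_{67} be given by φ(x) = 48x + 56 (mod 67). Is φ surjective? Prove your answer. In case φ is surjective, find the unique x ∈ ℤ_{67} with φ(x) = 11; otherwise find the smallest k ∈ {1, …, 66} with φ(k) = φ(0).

20

Since gcd(48, 67) = 1, 48 is invertible modulo 67. Euclid's algorithm: 67 = 1·48 + 19, 48 = 2·19 + 10, 19 = 1·10 + 9, 10 = 1·9 + 1; back-substituting gives 1 = 7·48 − 5·67, so 48⁻¹ ≡ 7 (mod 67).
For any y ∈ ℤ_{67}, x = 7(y − 56) mod 67 satisfies φ(x) = 48·7(y − 56) + 56 ≡ y (since 48·7 ≡ 1 mod 67). So every y has a preimage.
Hence φ is surjective.
Since φ is surjective, we find φ⁻¹(11): we need 48x ≡ 11 − 56 ≡ 22 (mod 67). Using 48⁻¹ = 7: x ≡ 7·22 = 154 = 2·67 + 20, so x = 20.
Check: φ(20) = 48·20 + 56 = 1016 = 15·67 + 11 ≡ 11 (mod 67).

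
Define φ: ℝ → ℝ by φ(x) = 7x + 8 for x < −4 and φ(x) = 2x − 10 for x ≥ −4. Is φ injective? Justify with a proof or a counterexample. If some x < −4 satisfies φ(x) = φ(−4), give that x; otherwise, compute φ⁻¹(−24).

Both pieces are strictly increasing (slopes 7 and 2), so each is injective on its own interval.
The left piece maps (−∞, −4) onto (−∞, −20); the right piece maps [−4, ∞) onto [−18, ∞).
These images are disjoint, so no value is attained by both pieces. Thus φ is injective.
Because the two images are disjoint, no x < −4 has φ(x) = φ(−4), so we compute φ⁻¹(−24): −24 lies in (−∞, −20), so solve 7x + 8 = −24: x = (−24 − 8)/7 = −32/7.

-32/7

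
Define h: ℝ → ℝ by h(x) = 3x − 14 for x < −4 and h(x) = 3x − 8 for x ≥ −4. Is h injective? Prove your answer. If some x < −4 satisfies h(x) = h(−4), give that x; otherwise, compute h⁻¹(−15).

Both pieces are strictly increasing (slopes 3 and 3), so each is injective on its own interval.
The left piece maps (−∞, −4) onto (−∞, −26); the right piece maps [−4, ∞) onto [−20, ∞).
These images are disjoint, so no value is attained by both pieces. So h is injective.
Because the two images are disjoint, no x < −4 has h(x) = h(−4), so we compute h⁻¹(−15): −15 lies in [−20, ∞), so solve 3x − 8 = −15: x = (−15 + 8)/3 = −7/3.

-7/3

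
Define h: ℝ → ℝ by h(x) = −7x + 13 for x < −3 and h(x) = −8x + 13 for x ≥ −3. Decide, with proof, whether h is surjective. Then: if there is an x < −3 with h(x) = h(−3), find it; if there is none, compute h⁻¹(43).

Both pieces are strictly decreasing (slopes −7 and −8), so each is injective on its own interval.
The left piece maps (−∞, −3) onto (34, ∞); the right piece maps [−3, ∞) onto (−∞, 37].
The union (34, ∞) ∪ (−∞, 37] covers ℝ, so h is surjective.
For the follow-up: the images overlap, so an x < −3 with h(x) = h(−3) exists. h(−3) = 37; solving −7x + 13 = 37 for x < −3 gives x = (37 − 13)/(−7) = −24/7.

-24/7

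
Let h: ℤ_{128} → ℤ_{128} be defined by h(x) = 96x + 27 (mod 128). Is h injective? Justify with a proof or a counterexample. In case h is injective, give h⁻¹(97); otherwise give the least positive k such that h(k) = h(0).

4

We have gcd(96, 128) = 32 > 1. Taking x_1 = 0 and x_2 = 4: h(0) = 27 and h(4) = 96·4 + 27 = 411 ≡ 27 (mod 128).
So h(0) = h(4) while 0 ≠ 4, so h is not injective.
Since h is not injective, we find the least positive k with h(k) = h(0): this means 96k ≡ 0 (mod 128), i.e. 128 ∣ 96k. Since gcd(96, 128) = 32, dividing through by 32 this holds exactly when 4 ∣ 3k, and as gcd(3, 4) = 1, exactly when 4 ∣ k.
The smallest positive such k is 4.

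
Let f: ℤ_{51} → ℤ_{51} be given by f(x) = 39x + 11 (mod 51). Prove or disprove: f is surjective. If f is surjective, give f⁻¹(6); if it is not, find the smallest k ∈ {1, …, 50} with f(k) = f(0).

17

By definition, f is surjective if every y in the codomain equals f(x) for some x in the domain.
Since gcd(39, 51) = 3, we have 39x ≡ 0 (mod 3) for all x, so f(x) ≡ 2 (mod 3).
But 0 ≢ 2 (mod 3), so 0 ∈ ℤ_{51} has no preimage. Thus f is not surjective.
Since f is not surjective, we find the least positive k with f(k) = f(0): this means 39k ≡ 0 (mod 51), i.e. 51 ∣ 39k. Since gcd(39, 51) = 3, dividing through by 3 this holds exactly when 17 ∣ 13k, and as gcd(13, 17) = 1, exactly when 17 ∣ k.
The smallest positive such k is 17.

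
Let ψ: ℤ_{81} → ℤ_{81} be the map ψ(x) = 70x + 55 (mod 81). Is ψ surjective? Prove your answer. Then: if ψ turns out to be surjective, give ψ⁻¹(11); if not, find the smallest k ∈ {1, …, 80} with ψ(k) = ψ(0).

4

By definition, ψ is surjective if every y in the codomain equals ψ(x) for some x in the domain.
Since gcd(70, 81) = 1, 70 is invertible modulo 81. Euclid's algorithm: 81 = 1·70 + 11, 70 = 6·11 + 4, 11 = 2·4 + 3, 4 = 1·3 + 1; back-substituting gives 1 = 22·70 − 19·81, so 70⁻¹ ≡ 22 (mod 81).
For any y ∈ ℤ_{81}, x = 22(y − 55) mod 81 satisfies ψ(x) = 70·22(y − 55) + 55 ≡ y (since 70·22 ≡ 1 mod 81). So every y has a preimage.
Therefore ψ is surjective.
Since ψ is surjective, we compute ψ⁻¹(11): solve 70x + 55 ≡ 11 (mod 81), i.e. 70x ≡ 37 (mod 81).
Multiplying by 70⁻¹ = 22 gives x ≡ 22·37 = 814 = 10·81 + 4 ≡ 4 (mod 81).
Check: ψ(4) = 70·4 + 55 = 335 = 4·81 + 11 ≡ 11 (mod 81).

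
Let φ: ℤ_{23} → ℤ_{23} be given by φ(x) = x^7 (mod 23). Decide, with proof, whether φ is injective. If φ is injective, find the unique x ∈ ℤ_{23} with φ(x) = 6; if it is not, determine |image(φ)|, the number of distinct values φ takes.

Since 23 is prime, the nonzero elements of ℤ_{23} form a cyclic group of order 22.
As gcd(7, 22) = 1, raising to the 7th power is a bijection on this group: if u^7 ≡ v^7 then (uv^{−1})^7 = 1, and the only element of order dividing gcd(7, 22) = 1 is 1, so u = v.
With φ(0) = 0 this makes φ injective on all of ℤ_{23}, hence bijective (finite equal-size domain and codomain). In particular φ is injective.
Since φ is injective, we find the preimage of 6. The inverse of x ↦ x^7 on (ℤ_{23})^× is x ↦ x^19, because 7·19 = 133 = 6·22 + 1 ≡ 1 (mod 22) and x^{22} = 1 for x ≠ 0 (Fermat). So φ⁻¹(6) = 6^19 mod 23.
Repeated squaring mod 23: 6^1 ≡ 6, 6^2 ≡ 6² = 36 ≡ 13, 6^4 ≡ 13² = 169 ≡ 8, 6^8 ≡ 8² = 64 ≡ 18, 6^16 ≡ 18² = 324 ≡ 2. Since 19 = 16 + 2 + 1, 6^19 ≡ 2·13·6: 2·13 = 26 ≡ 3, then 3·6 = 18. So 6^19 ≡ 18 (mod 23).
Hence φ⁻¹(6) = 18.

18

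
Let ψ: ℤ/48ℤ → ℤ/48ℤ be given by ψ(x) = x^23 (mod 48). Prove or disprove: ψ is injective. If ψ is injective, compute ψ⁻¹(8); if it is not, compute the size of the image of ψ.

ψ(0) = 0^23 = 0.
ψ(6): Repeated squaring mod 48: 6^1 ≡ 6, 6^2 ≡ 6² = 36, 6^4 ≡ 36² = 1296 ≡ 0, 6^8 ≡ 0² = 0, 6^16 ≡ 0² = 0. Since 23 = 16 + 4 + 2 + 1, 6^23 ≡ 0·0·36·6: 0·0 = 0, then 0·36 = 0, then 0·6 = 0. So 6^23 ≡ 0 (mod 48).
So ψ(0) = ψ(6) = 0 while 0 ≠ 6, so ψ is not injective.
Since ψ is not injective, we determine |image(ψ)|. Computing x^23 mod 48 for each x (by repeated squaring, reducing mod 48 at every step), the values ψ(0), ψ(1), …, ψ(47) are: 0, 1, 32, 27, 16, 29, 0, 7, 32, 9, 16, 35, 0, 37, 32, 15, 16, 17, 0, 43, 32, 45, 16, 23, 0, 25, 32, 3, 16, 5, 0, 31, 32, 33, 16, 11, 0, 13, 32, 39, 16, 41, 0, 19, 32, 21, 16, 47.
The distinct values are {0, 1, 3, 5, 7, 9, 11, 13, 15, 16, 17, 19, 21, 23, 25, 27, 29, 31, 32, 33, 35, 37, 39, 41, 43, 45, 47}; there are 27 of them.

27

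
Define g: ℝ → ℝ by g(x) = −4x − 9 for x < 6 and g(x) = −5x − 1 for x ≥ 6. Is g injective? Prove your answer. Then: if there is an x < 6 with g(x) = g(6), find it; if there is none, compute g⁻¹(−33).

Both pieces are strictly decreasing (slopes −4 and −5), so each is injective on its own interval.
The left piece maps (−∞, 6) onto (−33, ∞); the right piece maps [6, ∞) onto (−∞, −31].
These images overlap. In particular g(6) = −31 (right piece), and solving −4x − 9 = −31 on the left piece gives x = 11/2 < 6.
So g(11/2) = g(6) with 11/2 ≠ 6, and g is not injective. This x = 11/2 is the requested value below 6.

11/2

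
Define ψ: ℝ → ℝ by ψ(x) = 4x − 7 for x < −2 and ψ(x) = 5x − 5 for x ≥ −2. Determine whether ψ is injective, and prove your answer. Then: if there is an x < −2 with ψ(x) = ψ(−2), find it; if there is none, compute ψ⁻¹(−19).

Both pieces are strictly increasing (slopes 4 and 5), so each is injective on its own interval.
The left piece maps (−∞, −2) onto (−∞, −15); the right piece maps [−2, ∞) onto [−15, ∞).
These images are disjoint, so no value is attained by both pieces. Hence ψ is injective.
Because the two images are disjoint, no x < −2 has ψ(x) = ψ(−2), so we compute ψ⁻¹(−19): −19 lies in (−∞, −15), so solve 4x − 7 = −19: x = (−19 + 7)/4 = −3.

-3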